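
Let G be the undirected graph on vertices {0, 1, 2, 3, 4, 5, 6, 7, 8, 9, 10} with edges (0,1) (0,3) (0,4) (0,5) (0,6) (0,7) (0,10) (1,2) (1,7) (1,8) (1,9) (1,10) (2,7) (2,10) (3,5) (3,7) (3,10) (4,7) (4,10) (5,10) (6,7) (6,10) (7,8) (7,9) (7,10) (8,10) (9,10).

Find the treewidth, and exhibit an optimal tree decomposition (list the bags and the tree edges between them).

Each bag holds 4 vertices, so the decomposition has width 3, which upper-bounds the treewidth. On the other hand G contains the 4-clique {0, 3, 5, 10}. A clique must lie in a single bag of any decomposition, so no decomposition can have width below 3. Therefore the treewidth is 3.

Treewidth 3.
One such decomposition:
Bags: B1 = {0, 3, 5, 10}  B2 = {0, 3, 7, 10}  B3 = {0, 1, 7, 10}  B4 = {1, 7, 8, 10}  B5 = {0, 6, 7, 10}  B6 = {1, 2, 7, 10}  B7 = {0, 4, 7, 10}  B8 = {1, 7, 9, 10}
Tree: B1–B2, B2–B3, B3–B4, B2–B5, B4–B6, B3–B7, B6–B8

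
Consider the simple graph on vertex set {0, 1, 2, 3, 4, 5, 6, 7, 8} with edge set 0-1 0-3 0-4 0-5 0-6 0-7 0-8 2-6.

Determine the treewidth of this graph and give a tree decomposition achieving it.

Treewidth 1.
Bags: B1 = {0, 7}  B2 = {0, 5}  B3 = {0, 3}  B4 = {0, 6}  B5 = {0, 4}  B6 = {2, 6}  B7 = {0, 1}  B8 = {0, 8}
Tree: B1–B2, B2–B3, B2–B4, B3–B5, B4–B6, B4–B7, B5–B8

Every bag has size at most 2, so the width is 2 − 1 = 1 and tw(G) ≤ 1. Any graph with an edge has treewidth ≥ 1, and G has the edge 7–0. The upper and lower bounds meet at 1, so that is the treewidth.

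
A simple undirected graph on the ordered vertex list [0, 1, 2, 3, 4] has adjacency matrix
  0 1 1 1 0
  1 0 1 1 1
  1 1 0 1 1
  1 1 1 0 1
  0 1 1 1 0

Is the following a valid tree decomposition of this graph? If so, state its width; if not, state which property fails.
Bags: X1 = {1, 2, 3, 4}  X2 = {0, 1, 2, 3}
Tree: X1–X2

Yes; width 3.

Every vertex of G appears in some bag (union = {0, 1, 2, 3, 4}); every edge is covered by a bag; and for each vertex v the set of bags containing v is connected in the bag tree. The decomposition is therefore valid. The largest bag has 4 vertices, so the width is 3.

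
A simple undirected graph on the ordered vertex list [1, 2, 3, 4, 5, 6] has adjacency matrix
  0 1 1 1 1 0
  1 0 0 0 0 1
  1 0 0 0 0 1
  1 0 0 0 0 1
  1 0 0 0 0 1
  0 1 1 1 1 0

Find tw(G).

2

A width-2 tree decomposition is:
Bags: B1 = {1, 3, 6}  B2 = {1, 4, 6}  B3 = {1, 5, 6}  B4 = {1, 2, 6}
Tree: B1–B2, B2–B3, B3–B4
The largest bag has 3 vertices, giving width 2; this decomposition certifies tw(G) ≤ 2. Since 3–6–4–1–3 is a cycle in G, G is not acyclic. Forests are exactly the graphs of treewidth ≤ 1, so tw(G) ≥ 2. Combining the bounds, tw(G) = 2.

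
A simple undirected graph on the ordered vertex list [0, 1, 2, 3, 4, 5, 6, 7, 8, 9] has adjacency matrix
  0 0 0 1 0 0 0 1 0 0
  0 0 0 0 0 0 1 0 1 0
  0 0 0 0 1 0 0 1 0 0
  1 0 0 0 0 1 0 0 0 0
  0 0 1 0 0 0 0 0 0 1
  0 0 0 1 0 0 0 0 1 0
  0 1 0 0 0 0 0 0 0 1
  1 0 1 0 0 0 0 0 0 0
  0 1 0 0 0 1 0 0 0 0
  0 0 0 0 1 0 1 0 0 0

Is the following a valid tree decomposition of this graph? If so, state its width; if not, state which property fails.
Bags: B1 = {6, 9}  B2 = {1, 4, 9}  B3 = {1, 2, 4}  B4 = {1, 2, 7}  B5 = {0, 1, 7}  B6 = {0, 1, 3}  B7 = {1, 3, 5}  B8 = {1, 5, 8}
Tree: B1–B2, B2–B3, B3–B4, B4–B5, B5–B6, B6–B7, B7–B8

No — edge (1,6) lies in no bag.

A tree decomposition must satisfy three properties: every vertex lies in some bag; for every edge, both endpoints lie together in some bag; and for every vertex, the bags containing it form a connected subtree. Here edge (1,6) lies in no bag, so the decomposition is invalid.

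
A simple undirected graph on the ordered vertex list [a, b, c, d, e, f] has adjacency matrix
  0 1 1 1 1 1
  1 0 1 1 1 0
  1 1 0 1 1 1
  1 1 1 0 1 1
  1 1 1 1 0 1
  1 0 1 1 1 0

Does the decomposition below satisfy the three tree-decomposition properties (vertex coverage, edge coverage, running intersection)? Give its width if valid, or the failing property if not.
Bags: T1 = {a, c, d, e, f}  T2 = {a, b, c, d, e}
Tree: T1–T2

Every vertex of G appears in some bag (union = {a, b, c, d, e, f}); every edge is covered by a bag; and for each vertex v the set of bags containing v is connected in the bag tree. The decomposition is therefore valid. The largest bag has 5 vertices, so the width is 4.

Yes; width 4.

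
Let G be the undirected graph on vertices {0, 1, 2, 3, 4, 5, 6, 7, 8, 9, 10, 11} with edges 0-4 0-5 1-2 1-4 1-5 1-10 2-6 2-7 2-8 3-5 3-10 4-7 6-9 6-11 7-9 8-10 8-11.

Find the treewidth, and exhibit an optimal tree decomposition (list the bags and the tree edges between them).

Treewidth 3.
One optimal decomposition is:
Bags: B1 = {6, 7, 9, 11}  B2 = {2, 6, 7, 11}  B3 = {2, 7, 8, 11}  B4 = {2, 4, 7, 8}  B5 = {1, 2, 4, 8}  B6 = {1, 4, 8, 10}  B7 = {0, 1, 4, 10}  B8 = {0, 1, 5, 10}  B9 = {0, 3, 5, 10}
Tree: B1–B2, B2–B3, B3–B4, B4–B5, B5–B6, B6–B7, B7–B8, B8–B9

Every bag has size at most 4, so the width is 4 − 1 = 3 and tw(G) ≤ 3. For the lower bound: the 4 vertex sets {6,9,11}, {7}, {2}, {1,4,8,10} are disjoint, each induces a connected subgraph, and every pair is joined by at least one edge of G. Contracting each set to a single vertex therefore yields K_{4} as a minor, and since treewidth is minor-monotone, tw(G) ≥ tw(K_{4}) = 3. The upper and lower bounds meet at 3, so that is the treewidth.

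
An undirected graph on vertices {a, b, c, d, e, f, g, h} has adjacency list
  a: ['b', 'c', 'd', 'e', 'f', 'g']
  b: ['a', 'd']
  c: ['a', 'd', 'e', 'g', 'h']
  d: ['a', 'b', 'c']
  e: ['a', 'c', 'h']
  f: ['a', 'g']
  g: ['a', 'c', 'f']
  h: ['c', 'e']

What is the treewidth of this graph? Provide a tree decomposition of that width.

Every bag has size at most 3, so the width is 3 − 1 = 2 and tw(G) ≤ 2. For the lower bound, the 3 vertices {c, e, h} are pairwise adjacent, and any tree decomposition puts a clique entirely inside one bag — forcing width ≥ 2. Hence tw(G) = 2 exactly.

Treewidth 2.
Bags: B1 = {a, c, g}  B2 = {a, f, g}  B3 = {a, c, d}  B4 = {a, c, e}  B5 = {a, b, d}  B6 = {c, e, h}
Tree: B1–B2, B1–B3, B3–B4, B3–B5, B4–B6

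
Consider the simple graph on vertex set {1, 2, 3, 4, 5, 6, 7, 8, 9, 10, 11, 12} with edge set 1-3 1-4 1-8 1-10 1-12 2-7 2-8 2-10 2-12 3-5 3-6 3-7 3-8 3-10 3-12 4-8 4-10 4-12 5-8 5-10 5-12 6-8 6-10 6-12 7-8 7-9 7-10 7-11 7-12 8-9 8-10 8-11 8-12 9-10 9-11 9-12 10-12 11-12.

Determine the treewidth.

A width-4 tree decomposition is:
Bags: B1 = {7, 8, 9, 10, 12}  B2 = {3, 7, 8, 10, 12}  B3 = {7, 8, 9, 11, 12}  B4 = {1, 3, 8, 10, 12}  B5 = {1, 4, 8, 10, 12}  B6 = {3, 5, 8, 10, 12}  B7 = {3, 6, 8, 10, 12}  B8 = {2, 7, 8, 10, 12}
Tree: B1–B2, B1–B3, B2–B4, B4–B5, B2–B6, B6–B7, B2–B8
Every bag has size at most 5, so the width is 5 − 1 = 4 and tw(G) ≤ 4. On the other hand G contains the 5-clique {7, 8, 9, 10, 12}. A clique must lie in a single bag of any decomposition, so no decomposition can have width below 4. Combining the bounds, tw(G) = 4.

4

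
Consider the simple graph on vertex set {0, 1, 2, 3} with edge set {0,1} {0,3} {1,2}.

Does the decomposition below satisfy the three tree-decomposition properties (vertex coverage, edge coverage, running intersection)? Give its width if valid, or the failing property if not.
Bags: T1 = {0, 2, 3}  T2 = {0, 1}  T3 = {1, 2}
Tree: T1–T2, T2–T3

A tree decomposition must satisfy three properties: every vertex lies in some bag; for every edge, both endpoints lie together in some bag; and for every vertex, the bags containing it form a connected subtree. Here bags containing vertex 2 are not connected in the tree, so the decomposition is invalid.

No — bags containing vertex 2 are not connected in the tree.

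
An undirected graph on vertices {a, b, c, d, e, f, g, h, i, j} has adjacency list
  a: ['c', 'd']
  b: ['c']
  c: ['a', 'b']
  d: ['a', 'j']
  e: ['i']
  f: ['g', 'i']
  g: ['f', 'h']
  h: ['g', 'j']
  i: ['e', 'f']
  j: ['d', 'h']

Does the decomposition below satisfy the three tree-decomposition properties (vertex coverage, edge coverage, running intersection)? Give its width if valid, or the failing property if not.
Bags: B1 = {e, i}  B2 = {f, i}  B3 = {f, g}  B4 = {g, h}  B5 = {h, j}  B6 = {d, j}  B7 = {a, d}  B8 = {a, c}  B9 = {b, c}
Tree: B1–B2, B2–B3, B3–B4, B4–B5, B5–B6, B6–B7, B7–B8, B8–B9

Vertex coverage: the bags together contain {a, b, c, d, e, f, g, h, i, j}, the full vertex set. Edge coverage: each edge of G has both endpoints in at least one bag. Running intersection: for every vertex, the bags containing it form a connected subtree. All three properties hold, so this is a valid tree decomposition of width max|bag| − 1 = 1, and hence tw(G) ≤ 1.

Yes; width 1.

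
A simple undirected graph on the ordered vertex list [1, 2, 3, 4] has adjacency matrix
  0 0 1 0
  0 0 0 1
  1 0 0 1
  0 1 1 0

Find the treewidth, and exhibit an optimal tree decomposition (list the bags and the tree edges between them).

Treewidth 1.
Bags: B1 = {2, 4}  B2 = {3, 4}  B3 = {1, 3}
Tree: B1–B2, B2–B3

Every bag has size at most 2, so the width is 2 − 1 = 1 and tw(G) ≤ 1. G has an edge, so its treewidth is at least 1. Combining the bounds, tw(G) = 1.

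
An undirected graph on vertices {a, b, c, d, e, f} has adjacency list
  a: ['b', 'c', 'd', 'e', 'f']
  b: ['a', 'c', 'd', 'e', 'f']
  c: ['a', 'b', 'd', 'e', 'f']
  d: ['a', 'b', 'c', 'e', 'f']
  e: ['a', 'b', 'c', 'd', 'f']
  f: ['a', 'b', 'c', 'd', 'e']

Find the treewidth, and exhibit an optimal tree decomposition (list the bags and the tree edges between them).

A single bag containing all 6 vertices is trivially a valid decomposition of width 5. For the lower bound, the 6 vertices {a, b, c, d, e, f} are pairwise adjacent, and any tree decomposition puts a clique entirely inside one bag — forcing width ≥ 5. Combining the bounds, tw(G) = 5.

Treewidth 5.
One such decomposition:
Bags: B1 = {a, b, c, d, e, f}
Tree: (single bag)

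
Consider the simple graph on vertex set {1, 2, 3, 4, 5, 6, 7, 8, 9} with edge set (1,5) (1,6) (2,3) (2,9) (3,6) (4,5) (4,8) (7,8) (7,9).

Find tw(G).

A width-2 tree decomposition is:
Bags: B1 = {4, 7, 8}  B2 = {4, 7, 9}  B3 = {2, 4, 9}  B4 = {2, 3, 4}  B5 = {3, 4, 6}  B6 = {1, 4, 6}  B7 = {1, 4, 5}
Tree: B1–B2, B2–B3, B3–B4, B4–B5, B5–B6, B6–B7
Each bag holds 3 vertices, so the decomposition has width 2, which upper-bounds the treewidth. The edges 4–8–7–9–2–3–6–1–5–4 form a cycle, so G is not a tree and its treewidth is at least 2. Hence tw(G) = 2 exactly.

2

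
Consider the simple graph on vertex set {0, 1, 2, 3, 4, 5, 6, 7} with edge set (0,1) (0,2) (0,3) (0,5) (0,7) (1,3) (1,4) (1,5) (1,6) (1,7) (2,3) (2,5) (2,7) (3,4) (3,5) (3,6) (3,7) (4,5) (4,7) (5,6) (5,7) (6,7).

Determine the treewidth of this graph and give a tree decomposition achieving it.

Treewidth 4.
One optimal decomposition is:
Bags: B1 = {0, 1, 3, 5, 7}  B2 = {1, 3, 5, 6, 7}  B3 = {0, 2, 3, 5, 7}  B4 = {1, 3, 4, 5, 7}
Tree: B1–B2, B1–B3, B2–B4

Every bag has size at most 5, so the width is 5 − 1 = 4 and tw(G) ≤ 4. On the other hand G contains the 5-clique {0, 1, 3, 5, 7}. A clique must lie in a single bag of any decomposition, so no decomposition can have width below 4. Therefore the treewidth is 4.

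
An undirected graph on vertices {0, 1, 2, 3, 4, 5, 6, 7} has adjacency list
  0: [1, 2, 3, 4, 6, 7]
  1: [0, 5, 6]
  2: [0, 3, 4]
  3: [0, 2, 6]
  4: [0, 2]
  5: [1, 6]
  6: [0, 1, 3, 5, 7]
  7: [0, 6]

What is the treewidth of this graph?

A width-2 tree decomposition is:
Bags: B1 = {0, 3, 6}  B2 = {0, 2, 3}  B3 = {0, 1, 6}  B4 = {1, 5, 6}  B5 = {0, 6, 7}  B6 = {0, 2, 4}
Tree: B1–B2, B1–B3, B3–B4, B1–B5, B2–B6
Each bag holds 3 vertices, so the decomposition has width 2, which upper-bounds the treewidth. On the other hand G contains the 3-clique {0, 2, 3}. A clique must lie in a single bag of any decomposition, so no decomposition can have width below 2. Hence tw(G) = 2 exactly.

2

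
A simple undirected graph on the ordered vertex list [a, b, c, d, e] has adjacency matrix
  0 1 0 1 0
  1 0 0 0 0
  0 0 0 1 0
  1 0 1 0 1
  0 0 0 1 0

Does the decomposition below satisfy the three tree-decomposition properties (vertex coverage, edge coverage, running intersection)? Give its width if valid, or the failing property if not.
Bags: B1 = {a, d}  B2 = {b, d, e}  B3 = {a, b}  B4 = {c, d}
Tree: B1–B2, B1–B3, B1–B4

A tree decomposition must satisfy three properties: every vertex lies in some bag; for every edge, both endpoints lie together in some bag; and for every vertex, the bags containing it form a connected subtree. Here bags containing vertex b are not connected in the tree, so the decomposition is invalid.

No — bags containing vertex b are not connected in the tree.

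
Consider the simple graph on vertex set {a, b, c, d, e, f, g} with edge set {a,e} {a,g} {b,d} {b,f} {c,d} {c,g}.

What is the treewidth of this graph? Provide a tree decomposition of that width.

Each bag holds 2 vertices, so the decomposition has width 1, which upper-bounds the treewidth. Since G has at least one edge (e.g. f–b), it is not an edgeless graph, so tw(G) ≥ 1. Therefore the treewidth is 1.

Treewidth 1.
One optimal decomposition is:
Bags: B1 = {b, f}  B2 = {b, d}  B3 = {c, d}  B4 = {c, g}  B5 = {a, g}  B6 = {a, e}
Tree: B1–B2, B2–B3, B3–B4, B4–B5, B5–B6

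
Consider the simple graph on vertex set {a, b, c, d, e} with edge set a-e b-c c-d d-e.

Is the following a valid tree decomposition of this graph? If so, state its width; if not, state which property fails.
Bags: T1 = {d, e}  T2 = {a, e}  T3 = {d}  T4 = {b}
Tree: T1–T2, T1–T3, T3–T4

No — vertex c appears in no bag.

A tree decomposition must satisfy three properties: every vertex lies in some bag; for every edge, both endpoints lie together in some bag; and for every vertex, the bags containing it form a connected subtree. Here vertex c appears in no bag, so the decomposition is invalid.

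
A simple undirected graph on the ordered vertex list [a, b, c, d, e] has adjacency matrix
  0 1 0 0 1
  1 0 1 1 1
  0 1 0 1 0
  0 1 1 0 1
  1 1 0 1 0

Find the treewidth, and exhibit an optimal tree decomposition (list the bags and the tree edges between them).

Each bag holds 3 vertices, so the decomposition has width 2, which upper-bounds the treewidth. Conversely, {b, d, e} is a clique of size 3, and the vertices of any clique must share a bag in every tree decomposition; so some bag has ≥ 3 vertices and tw(G) ≥ 2. Hence tw(G) = 2 exactly.

Treewidth 2.
One such decomposition:
Bags: B1 = {b, d, e}  B2 = {a, b, e}  B3 = {b, c, d}
Tree: B1–B2, B1–B3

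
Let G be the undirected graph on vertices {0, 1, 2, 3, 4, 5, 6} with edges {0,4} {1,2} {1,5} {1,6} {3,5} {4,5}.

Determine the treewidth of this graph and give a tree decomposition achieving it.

Treewidth 1.
Bags: B1 = {1, 5}  B2 = {1, 6}  B3 = {4, 5}  B4 = {3, 5}  B5 = {0, 4}  B6 = {1, 2}
Tree: B1–B2, B1–B3, B1–B4, B3–B5, B1–B6

The largest bag has 2 vertices, giving width 1; this decomposition certifies tw(G) ≤ 1. Since G has at least one edge (e.g. 1–5), it is not an edgeless graph, so tw(G) ≥ 1. Therefore the treewidth is 1.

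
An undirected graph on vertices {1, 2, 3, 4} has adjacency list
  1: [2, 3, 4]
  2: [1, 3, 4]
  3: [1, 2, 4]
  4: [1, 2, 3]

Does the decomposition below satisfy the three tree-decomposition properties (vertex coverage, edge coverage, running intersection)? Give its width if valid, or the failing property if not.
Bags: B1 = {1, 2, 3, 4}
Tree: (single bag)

Yes; width 3.

Vertex coverage: the bags together contain {1, 2, 3, 4}, the full vertex set. Edge coverage: each edge of G has both endpoints in at least one bag. Running intersection: for every vertex, the bags containing it form a connected subtree. All three properties hold, so this is a valid tree decomposition of width max|bag| − 1 = 3, and hence tw(G) ≤ 3.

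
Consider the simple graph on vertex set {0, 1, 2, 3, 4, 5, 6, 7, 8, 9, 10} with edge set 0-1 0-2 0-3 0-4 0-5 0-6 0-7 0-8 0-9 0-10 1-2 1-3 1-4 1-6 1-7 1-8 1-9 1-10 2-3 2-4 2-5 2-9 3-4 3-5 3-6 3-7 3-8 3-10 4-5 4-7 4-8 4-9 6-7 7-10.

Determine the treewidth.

A width-4 tree decomposition is:
Bags: B1 = {0, 1, 3, 6, 7}  B2 = {0, 1, 3, 4, 7}  B3 = {0, 1, 2, 3, 4}  B4 = {0, 2, 3, 4, 5}  B5 = {0, 1, 3, 4, 8}  B6 = {0, 1, 2, 4, 9}  B7 = {0, 1, 3, 7, 10}
Tree: B1–B2, B2–B3, B3–B4, B2–B5, B3–B6, B2–B7
Every bag has size at most 5, so the width is 5 − 1 = 4 and tw(G) ≤ 4. On the other hand G contains the 5-clique {0, 1, 2, 4, 9}. A clique must lie in a single bag of any decomposition, so no decomposition can have width below 4. Combining the bounds, tw(G) = 4.

4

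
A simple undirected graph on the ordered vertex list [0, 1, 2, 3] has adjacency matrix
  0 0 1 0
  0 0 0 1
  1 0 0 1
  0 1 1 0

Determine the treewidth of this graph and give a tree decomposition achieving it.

Each bag holds 2 vertices, so the decomposition has width 1, which upper-bounds the treewidth. G has an edge, so its treewidth is at least 1. Hence tw(G) = 1 exactly.

Treewidth 1.
One such decomposition:
Bags: B1 = {1, 3}  B2 = {2, 3}  B3 = {0, 2}
Tree: B1–B2, B2–B3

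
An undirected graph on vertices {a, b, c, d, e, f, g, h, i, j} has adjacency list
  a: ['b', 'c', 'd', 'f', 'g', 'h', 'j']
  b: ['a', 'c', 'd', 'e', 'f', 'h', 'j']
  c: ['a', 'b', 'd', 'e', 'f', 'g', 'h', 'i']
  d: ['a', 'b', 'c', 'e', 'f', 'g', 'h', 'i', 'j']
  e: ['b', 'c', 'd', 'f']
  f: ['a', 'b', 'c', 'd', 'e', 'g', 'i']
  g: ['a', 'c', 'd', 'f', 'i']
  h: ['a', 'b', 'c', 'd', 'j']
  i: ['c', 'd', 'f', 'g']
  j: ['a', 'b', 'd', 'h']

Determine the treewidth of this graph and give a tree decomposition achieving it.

Every bag has size at most 5, so the width is 5 − 1 = 4 and tw(G) ≤ 4. For the lower bound, the 5 vertices {a, b, d, h, j} are pairwise adjacent, and any tree decomposition puts a clique entirely inside one bag — forcing width ≥ 4. Hence tw(G) = 4 exactly.

Treewidth 4.
Bags: B1 = {c, d, f, g, i}  B2 = {a, c, d, f, g}  B3 = {a, b, c, d, f}  B4 = {a, b, c, d, h}  B5 = {a, b, d, h, j}  B6 = {b, c, d, e, f}
Tree: B1–B2, B2–B3, B3–B4, B4–B5, B3–B6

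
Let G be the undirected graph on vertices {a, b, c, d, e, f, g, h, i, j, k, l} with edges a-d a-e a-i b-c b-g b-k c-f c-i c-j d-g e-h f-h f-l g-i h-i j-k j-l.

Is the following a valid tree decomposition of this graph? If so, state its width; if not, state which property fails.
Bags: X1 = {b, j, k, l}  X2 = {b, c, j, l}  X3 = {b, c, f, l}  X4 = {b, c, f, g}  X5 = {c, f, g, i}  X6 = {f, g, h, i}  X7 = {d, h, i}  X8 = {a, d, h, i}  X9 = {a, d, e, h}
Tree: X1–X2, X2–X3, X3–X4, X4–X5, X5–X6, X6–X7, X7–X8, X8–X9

A tree decomposition must satisfy three properties: every vertex lies in some bag; for every edge, both endpoints lie together in some bag; and for every vertex, the bags containing it form a connected subtree. Here edge (g,d) lies in no bag, so the decomposition is invalid.

No — edge (g,d) lies in no bag.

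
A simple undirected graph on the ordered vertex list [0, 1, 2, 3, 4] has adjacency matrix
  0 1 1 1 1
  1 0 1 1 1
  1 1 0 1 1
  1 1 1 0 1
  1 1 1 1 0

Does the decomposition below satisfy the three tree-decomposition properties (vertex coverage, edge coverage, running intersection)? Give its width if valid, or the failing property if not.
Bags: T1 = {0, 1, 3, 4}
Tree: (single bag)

No — vertex 2 appears in no bag.

A tree decomposition must satisfy three properties: every vertex lies in some bag; for every edge, both endpoints lie together in some bag; and for every vertex, the bags containing it form a connected subtree. Here vertex 2 appears in no bag, so the decomposition is invalid.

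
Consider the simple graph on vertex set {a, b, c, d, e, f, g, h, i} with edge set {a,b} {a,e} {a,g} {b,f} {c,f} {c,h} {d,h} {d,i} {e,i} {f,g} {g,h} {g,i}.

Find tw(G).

A width-3 tree decomposition is:
Bags: B1 = {b, c, f, h}  B2 = {b, f, g, h}  B3 = {a, b, g, h}  B4 = {a, d, g, h}  B5 = {a, d, g, i}  B6 = {a, d, e, i}
Tree: B1–B2, B2–B3, B3–B4, B4–B5, B5–B6
The largest bag has 4 vertices, giving width 3; this decomposition certifies tw(G) ≤ 3. For the lower bound: the 4 vertex sets {b,c,f}, {h}, {g}, {a,d,e,i} are disjoint, each induces a connected subgraph, and every pair is joined by at least one edge of G. Contracting each set to a single vertex therefore yields K_{4} as a minor, and since treewidth is minor-monotone, tw(G) ≥ tw(K_{4}) = 3. Therefore the treewidth is 3.

3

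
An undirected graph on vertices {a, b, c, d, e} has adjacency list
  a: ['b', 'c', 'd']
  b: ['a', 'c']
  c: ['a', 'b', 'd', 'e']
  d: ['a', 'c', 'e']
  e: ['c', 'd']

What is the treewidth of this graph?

A width-2 tree decomposition is:
Bags: B1 = {c, d, e}  B2 = {a, c, d}  B3 = {a, b, c}
Tree: B1–B2, B2–B3
Each bag holds 3 vertices, so the decomposition has width 2, which upper-bounds the treewidth. On the other hand G contains the 3-clique {c, d, e}. A clique must lie in a single bag of any decomposition, so no decomposition can have width below 2. Therefore the treewidth is 2.

2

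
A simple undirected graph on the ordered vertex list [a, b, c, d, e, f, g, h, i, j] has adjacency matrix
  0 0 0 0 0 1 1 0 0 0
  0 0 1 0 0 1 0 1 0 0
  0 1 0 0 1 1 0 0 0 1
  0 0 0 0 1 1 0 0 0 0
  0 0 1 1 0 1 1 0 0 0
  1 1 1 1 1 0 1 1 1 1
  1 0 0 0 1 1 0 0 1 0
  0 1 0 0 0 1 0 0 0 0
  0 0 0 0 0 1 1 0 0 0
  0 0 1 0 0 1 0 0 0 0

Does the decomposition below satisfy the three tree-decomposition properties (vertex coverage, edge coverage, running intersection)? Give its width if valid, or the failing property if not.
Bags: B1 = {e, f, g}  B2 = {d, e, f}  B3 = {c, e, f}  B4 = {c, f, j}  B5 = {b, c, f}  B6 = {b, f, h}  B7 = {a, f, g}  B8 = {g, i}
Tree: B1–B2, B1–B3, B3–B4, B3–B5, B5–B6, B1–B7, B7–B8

A tree decomposition must satisfy three properties: every vertex lies in some bag; for every edge, both endpoints lie together in some bag; and for every vertex, the bags containing it form a connected subtree. Here edge (f,i) lies in no bag, so the decomposition is invalid.

No — edge (f,i) lies in no bag.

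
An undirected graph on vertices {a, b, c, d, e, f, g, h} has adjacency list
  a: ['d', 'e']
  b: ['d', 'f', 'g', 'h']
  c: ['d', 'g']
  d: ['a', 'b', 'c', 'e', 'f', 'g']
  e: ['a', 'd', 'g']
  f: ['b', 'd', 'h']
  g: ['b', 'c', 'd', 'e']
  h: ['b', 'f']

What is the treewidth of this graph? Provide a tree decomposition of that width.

Treewidth 2.
One optimal decomposition is:
Bags: B1 = {d, e, g}  B2 = {a, d, e}  B3 = {b, d, g}  B4 = {c, d, g}  B5 = {b, d, f}  B6 = {b, f, h}
Tree: B1–B2, B1–B3, B3–B4, B3–B5, B5–B6

Each bag holds 3 vertices, so the decomposition has width 2, which upper-bounds the treewidth. For the lower bound, the 3 vertices {d, e, g} are pairwise adjacent, and any tree decomposition puts a clique entirely inside one bag — forcing width ≥ 2. Combining the bounds, tw(G) = 2.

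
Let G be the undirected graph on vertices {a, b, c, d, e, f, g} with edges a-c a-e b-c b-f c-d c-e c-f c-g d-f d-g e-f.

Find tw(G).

A width-2 tree decomposition is:
Bags: B1 = {c, e, f}  B2 = {c, d, f}  B3 = {a, c, e}  B4 = {b, c, f}  B5 = {c, d, g}
Tree: B1–B2, B1–B3, B2–B4, B2–B5
The largest bag has 3 vertices, giving width 2; this decomposition certifies tw(G) ≤ 2. On the other hand G contains the 3-clique {c, d, g}. A clique must lie in a single bag of any decomposition, so no decomposition can have width below 2. Hence tw(G) = 2 exactly.

2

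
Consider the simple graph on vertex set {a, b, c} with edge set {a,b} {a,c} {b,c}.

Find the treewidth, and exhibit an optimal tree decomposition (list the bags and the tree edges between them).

A single bag containing all 3 vertices is trivially a valid decomposition of width 2. On the other hand G contains the 3-clique {a, b, c}. A clique must lie in a single bag of any decomposition, so no decomposition can have width below 2. The upper and lower bounds meet at 2, so that is the treewidth.

Treewidth 2.
Bags: B1 = {a, b, c}
Tree: (single bag)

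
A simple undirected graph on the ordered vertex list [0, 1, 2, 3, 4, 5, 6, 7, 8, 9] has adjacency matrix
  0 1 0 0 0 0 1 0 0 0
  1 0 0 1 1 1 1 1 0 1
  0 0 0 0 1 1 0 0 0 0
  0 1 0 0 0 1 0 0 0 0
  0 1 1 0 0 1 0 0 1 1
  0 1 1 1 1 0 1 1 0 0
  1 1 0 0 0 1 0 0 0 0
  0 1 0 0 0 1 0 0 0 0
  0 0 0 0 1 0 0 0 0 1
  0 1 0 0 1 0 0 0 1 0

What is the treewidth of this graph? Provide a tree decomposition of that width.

Treewidth 2.
One optimal decomposition is:
Bags: B1 = {1, 4, 9}  B2 = {1, 4, 5}  B3 = {4, 8, 9}  B4 = {1, 5, 7}  B5 = {1, 5, 6}  B6 = {1, 3, 5}  B7 = {2, 4, 5}  B8 = {0, 1, 6}
Tree: B1–B2, B1–B3, B2–B4, B4–B5, B4–B6, B2–B7, B5–B8

The largest bag has 3 vertices, giving width 2; this decomposition certifies tw(G) ≤ 2. For the lower bound, the 3 vertices {4, 8, 9} are pairwise adjacent, and any tree decomposition puts a clique entirely inside one bag — forcing width ≥ 2. The upper and lower bounds meet at 2, so that is the treewidth.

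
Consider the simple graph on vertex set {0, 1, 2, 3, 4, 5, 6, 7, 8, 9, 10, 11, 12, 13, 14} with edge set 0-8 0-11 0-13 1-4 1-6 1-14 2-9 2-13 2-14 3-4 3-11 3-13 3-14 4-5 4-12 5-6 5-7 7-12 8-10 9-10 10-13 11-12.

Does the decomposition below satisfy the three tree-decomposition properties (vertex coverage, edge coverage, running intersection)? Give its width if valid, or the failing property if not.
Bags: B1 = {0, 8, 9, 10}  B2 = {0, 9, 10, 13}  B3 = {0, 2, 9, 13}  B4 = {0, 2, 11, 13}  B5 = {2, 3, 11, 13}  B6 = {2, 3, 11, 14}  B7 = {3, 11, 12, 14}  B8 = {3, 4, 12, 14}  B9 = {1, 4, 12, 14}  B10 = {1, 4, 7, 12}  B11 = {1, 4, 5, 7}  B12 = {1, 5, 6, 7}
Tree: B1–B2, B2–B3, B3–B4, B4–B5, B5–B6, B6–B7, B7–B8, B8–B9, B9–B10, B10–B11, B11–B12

Yes; width 3.

Vertex coverage: the bags together contain {0, 1, 2, 3, 4, 5, 6, 7, 8, 9, 10, 11, 12, 13, 14}, the full vertex set. Edge coverage: each edge of G has both endpoints in at least one bag. Running intersection: for every vertex, the bags containing it form a connected subtree. All three properties hold, so this is a valid tree decomposition of width max|bag| − 1 = 3, and hence tw(G) ≤ 3.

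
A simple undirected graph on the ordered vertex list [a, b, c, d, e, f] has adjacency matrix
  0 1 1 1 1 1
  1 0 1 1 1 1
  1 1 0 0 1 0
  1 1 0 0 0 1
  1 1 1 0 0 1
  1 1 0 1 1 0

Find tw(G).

A width-3 tree decomposition is:
Bags: B1 = {a, b, d, f}  B2 = {a, b, e, f}  B3 = {a, b, c, e}
Tree: B1–B2, B2–B3
Every bag has size at most 4, so the width is 4 − 1 = 3 and tw(G) ≤ 3. On the other hand G contains the 4-clique {a, b, d, f}. A clique must lie in a single bag of any decomposition, so no decomposition can have width below 3. Hence tw(G) = 3 exactly.

3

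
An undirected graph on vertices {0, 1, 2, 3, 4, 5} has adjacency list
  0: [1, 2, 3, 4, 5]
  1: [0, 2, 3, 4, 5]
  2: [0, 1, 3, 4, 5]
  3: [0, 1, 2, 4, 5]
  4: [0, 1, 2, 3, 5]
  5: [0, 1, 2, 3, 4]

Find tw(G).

A width-5 tree decomposition is:
Bags: B1 = {0, 1, 2, 3, 4, 5}
Tree: (single bag)
A single bag containing all 6 vertices is trivially a valid decomposition of width 5. For the lower bound, the 6 vertices {0, 1, 2, 3, 4, 5} are pairwise adjacent, and any tree decomposition puts a clique entirely inside one bag — forcing width ≥ 5. Therefore the treewidth is 5.

5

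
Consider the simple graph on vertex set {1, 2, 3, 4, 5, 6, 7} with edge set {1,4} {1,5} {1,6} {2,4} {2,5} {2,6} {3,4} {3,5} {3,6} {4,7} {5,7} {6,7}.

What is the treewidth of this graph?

A width-3 tree decomposition is:
Bags: B1 = {2, 4, 5, 6}  B2 = {1, 4, 5, 6}  B3 = {3, 4, 5, 6}  B4 = {4, 5, 6, 7}
Tree: B1–B2, B2–B3, B3–B4
The largest bag has 4 vertices, giving width 3; this decomposition certifies tw(G) ≤ 3. For the lower bound: the 4 vertex sets {2,5}, {1,6}, {4}, {3} are disjoint, each induces a connected subgraph, and every pair is joined by at least one edge of G. Contracting each set to a single vertex therefore yields K_{4} as a minor, and since treewidth is minor-monotone, tw(G) ≥ tw(K_{4}) = 3. Combining the bounds, tw(G) = 3.

3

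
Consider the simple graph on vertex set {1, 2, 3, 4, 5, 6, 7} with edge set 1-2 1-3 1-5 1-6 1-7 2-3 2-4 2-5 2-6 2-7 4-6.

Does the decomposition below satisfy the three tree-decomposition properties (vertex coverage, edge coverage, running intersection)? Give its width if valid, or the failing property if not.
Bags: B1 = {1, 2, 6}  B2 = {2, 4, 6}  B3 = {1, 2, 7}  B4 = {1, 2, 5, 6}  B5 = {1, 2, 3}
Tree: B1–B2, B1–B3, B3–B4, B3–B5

A tree decomposition must satisfy three properties: every vertex lies in some bag; for every edge, both endpoints lie together in some bag; and for every vertex, the bags containing it form a connected subtree. Here bags containing vertex 6 are not connected in the tree, so the decomposition is invalid.

No — bags containing vertex 6 are not connected in the tree.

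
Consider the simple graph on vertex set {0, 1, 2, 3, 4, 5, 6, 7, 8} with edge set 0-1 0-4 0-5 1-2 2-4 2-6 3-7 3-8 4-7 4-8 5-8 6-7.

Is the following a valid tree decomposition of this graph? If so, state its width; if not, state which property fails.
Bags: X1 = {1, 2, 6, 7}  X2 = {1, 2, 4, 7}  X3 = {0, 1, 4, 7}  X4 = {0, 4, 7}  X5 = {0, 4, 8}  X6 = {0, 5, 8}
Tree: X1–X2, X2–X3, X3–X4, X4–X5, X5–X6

A tree decomposition must satisfy three properties: every vertex lies in some bag; for every edge, both endpoints lie together in some bag; and for every vertex, the bags containing it form a connected subtree. Here vertex 3 appears in no bag, so the decomposition is invalid.

No — vertex 3 appears in no bag.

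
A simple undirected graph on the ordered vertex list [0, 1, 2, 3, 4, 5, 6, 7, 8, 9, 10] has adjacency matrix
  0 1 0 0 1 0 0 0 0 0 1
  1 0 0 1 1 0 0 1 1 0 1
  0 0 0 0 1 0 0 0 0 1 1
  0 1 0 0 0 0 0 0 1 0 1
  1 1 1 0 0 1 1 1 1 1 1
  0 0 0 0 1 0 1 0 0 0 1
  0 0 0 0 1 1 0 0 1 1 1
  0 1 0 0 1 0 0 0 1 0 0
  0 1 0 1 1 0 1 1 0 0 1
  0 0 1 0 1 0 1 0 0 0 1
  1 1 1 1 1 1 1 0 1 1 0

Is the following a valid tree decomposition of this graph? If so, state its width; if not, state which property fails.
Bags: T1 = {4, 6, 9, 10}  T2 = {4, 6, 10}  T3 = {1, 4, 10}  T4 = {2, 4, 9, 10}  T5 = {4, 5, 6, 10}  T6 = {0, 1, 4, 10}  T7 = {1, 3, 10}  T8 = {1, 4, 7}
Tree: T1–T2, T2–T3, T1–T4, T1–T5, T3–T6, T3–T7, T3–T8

No — vertex 8 appears in no bag.

A tree decomposition must satisfy three properties: every vertex lies in some bag; for every edge, both endpoints lie together in some bag; and for every vertex, the bags containing it form a connected subtree. Here vertex 8 appears in no bag, so the decomposition is invalid.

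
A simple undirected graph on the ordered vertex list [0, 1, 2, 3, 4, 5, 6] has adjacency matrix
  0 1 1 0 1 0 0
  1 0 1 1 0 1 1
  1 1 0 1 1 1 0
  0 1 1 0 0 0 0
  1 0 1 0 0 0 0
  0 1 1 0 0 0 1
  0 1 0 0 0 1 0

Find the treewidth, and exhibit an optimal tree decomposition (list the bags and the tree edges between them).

Treewidth 2.
One such decomposition:
Bags: B1 = {1, 5, 6}  B2 = {1, 2, 5}  B3 = {0, 1, 2}  B4 = {0, 2, 4}  B5 = {1, 2, 3}
Tree: B1–B2, B2–B3, B3–B4, B2–B5

The largest bag has 3 vertices, giving width 2; this decomposition certifies tw(G) ≤ 2. On the other hand G contains the 3-clique {0, 1, 2}. A clique must lie in a single bag of any decomposition, so no decomposition can have width below 2. Hence tw(G) = 2 exactly.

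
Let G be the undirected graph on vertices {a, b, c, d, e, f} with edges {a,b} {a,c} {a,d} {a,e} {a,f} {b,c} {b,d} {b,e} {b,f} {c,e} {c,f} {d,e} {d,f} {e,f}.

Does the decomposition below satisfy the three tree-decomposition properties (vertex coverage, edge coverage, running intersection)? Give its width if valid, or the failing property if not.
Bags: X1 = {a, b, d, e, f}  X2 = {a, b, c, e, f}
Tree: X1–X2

Vertex coverage: the bags together contain {a, b, c, d, e, f}, the full vertex set. Edge coverage: each edge of G has both endpoints in at least one bag. Running intersection: for every vertex, the bags containing it form a connected subtree. All three properties hold, so this is a valid tree decomposition of width max|bag| − 1 = 4, and hence tw(G) ≤ 4.

Yes; width 4.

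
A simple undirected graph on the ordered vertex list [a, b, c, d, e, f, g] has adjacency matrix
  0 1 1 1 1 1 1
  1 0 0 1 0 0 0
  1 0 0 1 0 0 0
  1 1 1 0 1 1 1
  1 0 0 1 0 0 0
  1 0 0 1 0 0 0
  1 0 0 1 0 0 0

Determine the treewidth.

A width-2 tree decomposition is:
Bags: B1 = {a, d, g}  B2 = {a, d, e}  B3 = {a, b, d}  B4 = {a, d, f}  B5 = {a, c, d}
Tree: B1–B2, B2–B3, B1–B4, B2–B5
Every bag has size at most 3, so the width is 3 − 1 = 2 and tw(G) ≤ 2. Conversely, {a, d, f} is a clique of size 3, and the vertices of any clique must share a bag in every tree decomposition; so some bag has ≥ 3 vertices and tw(G) ≥ 2. Combining the bounds, tw(G) = 2.

2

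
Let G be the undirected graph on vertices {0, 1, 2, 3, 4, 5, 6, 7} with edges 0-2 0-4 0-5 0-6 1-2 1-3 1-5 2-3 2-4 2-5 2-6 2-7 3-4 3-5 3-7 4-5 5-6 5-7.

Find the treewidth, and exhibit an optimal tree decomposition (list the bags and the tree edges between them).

Each bag holds 4 vertices, so the decomposition has width 3, which upper-bounds the treewidth. For the lower bound, the 4 vertices {0, 2, 4, 5} are pairwise adjacent, and any tree decomposition puts a clique entirely inside one bag — forcing width ≥ 3. Therefore the treewidth is 3.

Treewidth 3.
One optimal decomposition is:
Bags: B1 = {2, 3, 4, 5}  B2 = {0, 2, 4, 5}  B3 = {0, 2, 5, 6}  B4 = {2, 3, 5, 7}  B5 = {1, 2, 3, 5}
Tree: B1–B2, B2–B3, B1–B4, B1–B5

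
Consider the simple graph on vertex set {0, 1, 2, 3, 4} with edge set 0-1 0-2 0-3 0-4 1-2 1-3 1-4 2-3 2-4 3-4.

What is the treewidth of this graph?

A width-4 tree decomposition is:
Bags: B1 = {0, 1, 2, 3, 4}
Tree: (single bag)
A single bag containing all 5 vertices is trivially a valid decomposition of width 4. For the lower bound, the 5 vertices {0, 1, 2, 3, 4} are pairwise adjacent, and any tree decomposition puts a clique entirely inside one bag — forcing width ≥ 4. Hence tw(G) = 4 exactly.

4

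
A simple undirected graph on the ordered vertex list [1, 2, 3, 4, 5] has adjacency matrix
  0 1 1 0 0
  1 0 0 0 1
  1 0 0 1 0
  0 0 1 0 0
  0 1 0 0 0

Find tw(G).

1

A width-1 tree decomposition is:
Bags: B1 = {1, 2}  B2 = {2, 5}  B3 = {1, 3}  B4 = {3, 4}
Tree: B1–B2, B1–B3, B3–B4
Every bag has size at most 2, so the width is 2 − 1 = 1 and tw(G) ≤ 1. Any graph with an edge has treewidth ≥ 1, and G has the edge 2–1. Combining the bounds, tw(G) = 1.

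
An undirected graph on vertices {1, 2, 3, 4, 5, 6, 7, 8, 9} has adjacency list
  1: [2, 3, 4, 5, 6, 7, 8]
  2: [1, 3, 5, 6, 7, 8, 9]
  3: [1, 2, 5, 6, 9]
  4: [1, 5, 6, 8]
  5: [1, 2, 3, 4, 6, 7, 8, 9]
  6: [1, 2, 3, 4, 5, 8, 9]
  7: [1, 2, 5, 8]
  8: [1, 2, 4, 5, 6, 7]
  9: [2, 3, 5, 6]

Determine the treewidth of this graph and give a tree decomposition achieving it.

Each bag holds 5 vertices, so the decomposition has width 4, which upper-bounds the treewidth. For the lower bound, the 5 vertices {1, 2, 5, 6, 8} are pairwise adjacent, and any tree decomposition puts a clique entirely inside one bag — forcing width ≥ 4. Combining the bounds, tw(G) = 4.

Treewidth 4.
Bags: B1 = {1, 2, 3, 5, 6}  B2 = {1, 2, 5, 6, 8}  B3 = {2, 3, 5, 6, 9}  B4 = {1, 2, 5, 7, 8}  B5 = {1, 4, 5, 6, 8}
Tree: B1–B2, B1–B3, B2–B4, B2–B5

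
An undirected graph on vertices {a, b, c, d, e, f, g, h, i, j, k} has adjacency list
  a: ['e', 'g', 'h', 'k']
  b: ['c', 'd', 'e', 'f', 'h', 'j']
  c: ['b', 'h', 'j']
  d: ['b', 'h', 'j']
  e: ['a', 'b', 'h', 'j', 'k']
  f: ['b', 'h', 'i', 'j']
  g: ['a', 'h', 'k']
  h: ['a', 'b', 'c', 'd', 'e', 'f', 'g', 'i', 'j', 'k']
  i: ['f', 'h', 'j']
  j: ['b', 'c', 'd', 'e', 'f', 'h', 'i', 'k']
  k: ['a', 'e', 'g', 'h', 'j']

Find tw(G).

3

A width-3 tree decomposition is:
Bags: B1 = {b, f, h, j}  B2 = {b, e, h, j}  B3 = {e, h, j, k}  B4 = {a, e, h, k}  B5 = {b, d, h, j}  B6 = {a, g, h, k}  B7 = {b, c, h, j}  B8 = {f, h, i, j}
Tree: B1–B2, B2–B3, B3–B4, B1–B5, B4–B6, B2–B7, B1–B8
Each bag holds 4 vertices, so the decomposition has width 3, which upper-bounds the treewidth. Conversely, {a, g, h, k} is a clique of size 4, and the vertices of any clique must share a bag in every tree decomposition; so some bag has ≥ 4 vertices and tw(G) ≥ 3. Hence tw(G) = 3 exactly.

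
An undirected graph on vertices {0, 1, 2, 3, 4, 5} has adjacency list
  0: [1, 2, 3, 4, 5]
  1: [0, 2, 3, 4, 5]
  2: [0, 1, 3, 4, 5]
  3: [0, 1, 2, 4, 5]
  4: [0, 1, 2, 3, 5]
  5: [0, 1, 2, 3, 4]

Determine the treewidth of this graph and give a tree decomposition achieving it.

A single bag containing all 6 vertices is trivially a valid decomposition of width 5. On the other hand G contains the 6-clique {0, 1, 2, 3, 4, 5}. A clique must lie in a single bag of any decomposition, so no decomposition can have width below 5. The upper and lower bounds meet at 5, so that is the treewidth.

Treewidth 5.
One such decomposition:
Bags: B1 = {0, 1, 2, 3, 4, 5}
Tree: (single bag)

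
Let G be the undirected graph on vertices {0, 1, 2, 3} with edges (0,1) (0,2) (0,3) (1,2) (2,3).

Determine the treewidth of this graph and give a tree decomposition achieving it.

Treewidth 2.
One optimal decomposition is:
Bags: B1 = {0, 1, 2}  B2 = {0, 2, 3}
Tree: B1–B2

Every bag has size at most 3, so the width is 3 − 1 = 2 and tw(G) ≤ 2. For the lower bound, the 3 vertices {0, 1, 2} are pairwise adjacent, and any tree decomposition puts a clique entirely inside one bag — forcing width ≥ 2. Combining the bounds, tw(G) = 2.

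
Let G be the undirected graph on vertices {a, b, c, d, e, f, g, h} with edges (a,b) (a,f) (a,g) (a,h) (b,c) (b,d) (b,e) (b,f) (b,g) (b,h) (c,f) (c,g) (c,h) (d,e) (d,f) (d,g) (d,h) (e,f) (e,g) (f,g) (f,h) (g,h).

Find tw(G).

4

A width-4 tree decomposition is:
Bags: B1 = {b, d, f, g, h}  B2 = {a, b, f, g, h}  B3 = {b, d, e, f, g}  B4 = {b, c, f, g, h}
Tree: B1–B2, B1–B3, B1–B4
Each bag holds 5 vertices, so the decomposition has width 4, which upper-bounds the treewidth. For the lower bound, the 5 vertices {b, d, e, f, g} are pairwise adjacent, and any tree decomposition puts a clique entirely inside one bag — forcing width ≥ 4. Hence tw(G) = 4 exactly.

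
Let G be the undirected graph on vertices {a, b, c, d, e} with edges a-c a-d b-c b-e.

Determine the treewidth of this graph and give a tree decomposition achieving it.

Treewidth 1.
One optimal decomposition is:
Bags: B1 = {a, d}  B2 = {a, c}  B3 = {b, c}  B4 = {b, e}
Tree: B1–B2, B2–B3, B3–B4

Each bag holds 2 vertices, so the decomposition has width 1, which upper-bounds the treewidth. Since G has at least one edge (e.g. d–a), it is not an edgeless graph, so tw(G) ≥ 1. Therefore the treewidth is 1.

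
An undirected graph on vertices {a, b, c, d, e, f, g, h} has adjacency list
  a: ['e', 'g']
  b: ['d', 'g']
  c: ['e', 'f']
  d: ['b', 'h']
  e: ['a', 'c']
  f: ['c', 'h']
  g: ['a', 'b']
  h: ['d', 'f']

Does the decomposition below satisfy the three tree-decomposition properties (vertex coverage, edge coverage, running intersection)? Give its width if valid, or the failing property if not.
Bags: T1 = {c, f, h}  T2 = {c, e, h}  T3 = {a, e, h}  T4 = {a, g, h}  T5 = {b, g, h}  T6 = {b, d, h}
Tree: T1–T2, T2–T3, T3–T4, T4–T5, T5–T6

Yes; width 2.

Vertex coverage: the bags together contain {a, b, c, d, e, f, g, h}, the full vertex set. Edge coverage: each edge of G has both endpoints in at least one bag. Running intersection: for every vertex, the bags containing it form a connected subtree. All three properties hold, so this is a valid tree decomposition of width max|bag| − 1 = 2, and hence tw(G) ≤ 2.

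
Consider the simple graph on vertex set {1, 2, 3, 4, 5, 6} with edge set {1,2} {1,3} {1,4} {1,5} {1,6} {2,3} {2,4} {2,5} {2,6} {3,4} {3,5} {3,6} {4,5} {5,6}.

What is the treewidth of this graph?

4

A width-4 tree decomposition is:
Bags: B1 = {1, 2, 3, 4, 5}  B2 = {1, 2, 3, 5, 6}
Tree: B1–B2
Each bag holds 5 vertices, so the decomposition has width 4, which upper-bounds the treewidth. Conversely, {1, 2, 3, 4, 5} is a clique of size 5, and the vertices of any clique must share a bag in every tree decomposition; so some bag has ≥ 5 vertices and tw(G) ≥ 4. Hence tw(G) = 4 exactly.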